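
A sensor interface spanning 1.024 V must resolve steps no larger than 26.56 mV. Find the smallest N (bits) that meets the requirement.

Number of steps required ≥ 1.024 V / 26.56 mV = 38.55.
Need 2^N ≥ 38.55; 2^5 = 32, 2^6 = 64.
Minimum N = 6.

6 bits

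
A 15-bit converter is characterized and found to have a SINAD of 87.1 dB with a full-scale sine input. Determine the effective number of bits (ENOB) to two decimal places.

ENOB = (SINAD − 1.76) / 6.02 = (87.1 − 1.76)/6.02 = 14.176.

14.18 bits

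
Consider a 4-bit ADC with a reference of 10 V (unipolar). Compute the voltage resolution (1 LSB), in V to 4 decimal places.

0.6250 V

Full-scale span = 10 V.
LSB = 10 / 2^4 = 10 / 16 = 0.625 V = 0.6250 V.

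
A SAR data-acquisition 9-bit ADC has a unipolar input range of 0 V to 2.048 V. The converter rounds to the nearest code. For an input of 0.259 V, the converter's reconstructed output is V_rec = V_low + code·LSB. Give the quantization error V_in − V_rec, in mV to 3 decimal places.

LSB = 2.048/2^9 = 4.000 mV.
(V_in − V_low)/LSB = (0.259 − 0)/0.004 = 64.7500 → code 65 (round).
Reconstructed: 0.26 V.
Error = 0.259 − 0.26 = -0.001 V = -1.000 mV.

-1.000 mV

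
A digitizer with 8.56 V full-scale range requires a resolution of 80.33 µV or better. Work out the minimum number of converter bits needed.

17 bits

Number of steps required ≥ 8.56 V / 80.33 µV = 106560.44.
Need 2^N ≥ 106560.44; 2^16 = 65536, 2^17 = 131072.
Minimum N = 17.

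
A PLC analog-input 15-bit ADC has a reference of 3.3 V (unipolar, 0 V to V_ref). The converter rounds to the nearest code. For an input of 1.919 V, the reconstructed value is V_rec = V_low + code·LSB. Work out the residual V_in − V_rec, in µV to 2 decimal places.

8.91 µV

LSB = 3.3/2^15 = 100.71 µV.
Scaled input = 19055.0885 LSBs, so code = 19055.
Code 19055 maps back to 0 + 19055×0.000100708 V = 1.9189911 V.
Error = 1.919 − 1.9189911 = 8.91113e-06 V = 8.91 µV.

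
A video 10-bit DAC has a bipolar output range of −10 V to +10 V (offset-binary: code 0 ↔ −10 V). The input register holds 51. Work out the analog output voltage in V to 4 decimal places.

LSB = 20 V / 2^10 = 19.531 mV.
V_out = (−10) + 51 × 0.0195312 V = -9.00391 V.

-9.0039 V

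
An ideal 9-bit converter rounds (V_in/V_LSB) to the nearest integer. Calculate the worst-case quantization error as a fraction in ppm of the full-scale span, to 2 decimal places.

Rounding → worst-case error = ½ LSB = V_FS/2^10, so 1e+06/1024 = 976.562 ppm of full scale.

976.56 ppm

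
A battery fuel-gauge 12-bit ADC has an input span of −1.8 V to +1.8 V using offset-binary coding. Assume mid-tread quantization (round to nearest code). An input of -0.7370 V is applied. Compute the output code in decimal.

Full-scale span = 3.6 V; LSB = 3.6/2^12 = 0.879 mV.
(V_in − V_low)/LSB = (-0.7370 − (−1.8)) / 0.000878906 = 1209.458.
round(1209.458) = 1209.

code 1209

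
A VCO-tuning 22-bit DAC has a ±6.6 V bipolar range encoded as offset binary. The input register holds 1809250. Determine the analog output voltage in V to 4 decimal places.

-0.9061 V

LSB = 13.2 V / 2^22 = 3.15 µV.
V_out = (−6.6) + 1809250 × 3.14713e-06 V = -0.906064 V.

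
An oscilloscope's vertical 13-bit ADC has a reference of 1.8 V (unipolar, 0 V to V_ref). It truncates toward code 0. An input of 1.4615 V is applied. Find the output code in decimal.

code 6651

With 8192 levels over 1.8 V, one step is 219.73 µV.
(V_in − V_low)/LSB = (1.4615 − 0) / 0.000219727 = 6651.449.
Floor → code 6651.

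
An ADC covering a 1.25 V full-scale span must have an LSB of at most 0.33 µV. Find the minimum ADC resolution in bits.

22 bits

Number of steps required ≥ 1.25 V / 0.33 µV = 3787878.79.
Need 2^N ≥ 3787878.79; 2^21 = 2097152, 2^22 = 4194304.
Minimum N = 22.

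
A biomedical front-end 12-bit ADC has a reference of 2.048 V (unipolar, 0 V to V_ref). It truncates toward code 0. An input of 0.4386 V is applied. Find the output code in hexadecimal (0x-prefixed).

code 0x36D (decimal 877)

With 4096 levels over 2.048 V, one step is 0.500 mV.
(V_in − V_low)/LSB = (0.4386 − 0) / 0.0005 = 877.200.
So the output code is 877.
In hexadecimal (0x-prefixed): 0x36D.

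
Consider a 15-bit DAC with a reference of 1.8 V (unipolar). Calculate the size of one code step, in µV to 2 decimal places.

54.93 µV

Full-scale span = 1.8 V.
LSB = 1.8 / 2^15 = 1.8 / 32768 = 5.49316e-05 V = 54.93 µV.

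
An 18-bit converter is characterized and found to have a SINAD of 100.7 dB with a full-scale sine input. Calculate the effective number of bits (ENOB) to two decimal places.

16.44 bits

ENOB = (SINAD − 1.76) / 6.02 = (100.7 − 1.76)/6.02 = 16.435.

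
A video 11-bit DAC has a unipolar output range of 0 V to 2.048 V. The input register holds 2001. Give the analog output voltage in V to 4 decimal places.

LSB = 2.048 V / 2^11 = 1.000 mV.
V_out = 0 + 2001 × 0.001 V = 2.001 V.

2.0010 V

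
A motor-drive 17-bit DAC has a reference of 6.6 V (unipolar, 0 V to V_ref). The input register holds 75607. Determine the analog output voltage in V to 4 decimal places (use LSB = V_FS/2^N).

LSB = 6.6 V / 2^17 = 50.35 µV.
V_out = 0 + 75607 × 5.0354e-05 V = 3.80712 V.

3.8071 V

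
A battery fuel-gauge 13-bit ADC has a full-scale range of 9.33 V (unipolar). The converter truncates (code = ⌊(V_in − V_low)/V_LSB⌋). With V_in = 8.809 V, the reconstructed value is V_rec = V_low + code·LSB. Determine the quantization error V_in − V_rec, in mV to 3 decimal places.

0.624 mV

Step size: 9.33 V ÷ 2^13 = 1.139 mV.
(V_in − V_low)/LSB = (8.809 − 0)/0.00113892 = 7734.5475 → code 7734 (floor).
Reconstructed: 8.8083765 V.
Error = 8.809 − 8.8083765 = 0.000623535 V = 0.624 mV.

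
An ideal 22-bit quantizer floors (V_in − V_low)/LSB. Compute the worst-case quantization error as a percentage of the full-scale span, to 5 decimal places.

Truncating → worst-case error = 1 LSB = V_FS/2^22, so 100/4194304 = 2.38419e-05 % of full scale.

0.00002 %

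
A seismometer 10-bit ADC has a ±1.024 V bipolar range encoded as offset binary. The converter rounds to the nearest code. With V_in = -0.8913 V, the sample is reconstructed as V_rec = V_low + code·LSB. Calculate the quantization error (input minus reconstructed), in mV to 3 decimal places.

0.700 mV

Step size: 2.048 V ÷ 2^10 = 2.000 mV.
Scaled input = 66.3500 LSBs, so code = 66.
Reconstructed: -0.892 V.
Difference: 0.0007 V → 0.700 mV.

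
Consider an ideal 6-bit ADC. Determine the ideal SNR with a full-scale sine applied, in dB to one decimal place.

SNR ≈ 6.02·N + 1.76 dB = 6.02·6 + 1.76 = 37.88 dB.

37.9 dB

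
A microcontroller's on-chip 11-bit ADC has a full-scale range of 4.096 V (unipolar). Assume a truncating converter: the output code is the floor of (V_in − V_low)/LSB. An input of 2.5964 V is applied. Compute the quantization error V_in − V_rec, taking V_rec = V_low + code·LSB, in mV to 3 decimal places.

LSB = 4.096/2^11 = 2.000 mV.
(2.5964 − 0)/0.002 = 1298.2000; ⌊·⌋ gives code 1298.
V_rec = 0 + 1298·0.002 = 2.596 V.
Difference: 0.0004 V → 0.400 mV.

0.400 mV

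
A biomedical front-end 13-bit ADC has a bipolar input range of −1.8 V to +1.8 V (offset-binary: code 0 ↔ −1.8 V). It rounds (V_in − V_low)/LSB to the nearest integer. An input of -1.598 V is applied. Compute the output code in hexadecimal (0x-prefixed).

With 8192 levels over 3.6 V, one step is 439.45 µV.
(-1.598 − (−1.8)) / 0.000439453 = 459.662 LSBs.
round(459.662) = 460.
In hexadecimal (0x-prefixed): 0x1CC.

code 0x1CC (decimal 460)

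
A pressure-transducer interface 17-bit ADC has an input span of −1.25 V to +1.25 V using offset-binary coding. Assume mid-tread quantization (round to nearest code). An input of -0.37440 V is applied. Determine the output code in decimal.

With 131072 levels over 2.5 V, one step is 19.07 µV.
(V_in − V_low)/LSB = (-0.37440 − (−1.25)) / 1.90735e-05 = 45906.657.
So the output code is 45907.

code 45907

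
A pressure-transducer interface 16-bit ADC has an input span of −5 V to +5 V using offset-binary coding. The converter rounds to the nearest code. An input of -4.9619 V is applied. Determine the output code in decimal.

LSB = 10 V / 65536 = 152.59 µV.
(V_in − V_low)/LSB = (-4.9619 − (−5)) / 0.000152588 = 249.692.
round(249.692) = 250.

code 250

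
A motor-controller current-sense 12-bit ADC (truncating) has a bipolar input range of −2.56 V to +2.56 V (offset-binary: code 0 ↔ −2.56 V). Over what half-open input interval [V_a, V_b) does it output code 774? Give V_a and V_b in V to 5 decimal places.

[-1.59250 V, -1.59125 V)

LSB = 5.12/2^12 = 1.250 mV.
V_a = V_low + 774·LSB = -1.5925 V; V_b = V_low + 775·LSB = -1.59125 V.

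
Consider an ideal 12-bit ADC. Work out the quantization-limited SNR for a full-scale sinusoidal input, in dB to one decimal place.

SNR ≈ 6.02·N + 1.76 dB = 6.02·12 + 1.76 = 74.00 dB.

74.0 dB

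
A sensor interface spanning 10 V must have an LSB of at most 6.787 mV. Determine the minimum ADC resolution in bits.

Number of steps required ≥ 10 V / 6.787 mV = 1473.41.
Need 2^N ≥ 1473.41; 2^10 = 1024, 2^11 = 2048.
Minimum N = 11.

11 bits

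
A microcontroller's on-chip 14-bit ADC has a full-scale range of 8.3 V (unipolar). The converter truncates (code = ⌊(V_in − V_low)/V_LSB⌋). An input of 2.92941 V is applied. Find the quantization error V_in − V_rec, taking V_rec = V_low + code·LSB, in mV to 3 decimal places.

0.296 mV

LSB = 8.3/2^14 = 0.507 mV.
(V_in − V_low)/LSB = (2.92941 − 0)/0.000506592 = 5782.5848 → code 5782 (floor).
Code 5782 maps back to 0 + 5782×0.000506592 V = 2.9291138 V.
V_in − V_rec = 0.00029623 V = 0.296 mV.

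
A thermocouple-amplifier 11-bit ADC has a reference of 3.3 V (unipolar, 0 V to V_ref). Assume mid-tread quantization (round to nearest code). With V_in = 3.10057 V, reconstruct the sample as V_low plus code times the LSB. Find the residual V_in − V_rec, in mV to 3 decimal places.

0.375 mV

One LSB is 3.3 V / 2048 = 1.611 mV.
Scaled input = 1924.2325 LSBs, so code = 1924.
V_rec = 0 + 1924·0.00161133 = 3.1001953 V.
V_in − V_rec = 0.000374688 V = 0.375 mV.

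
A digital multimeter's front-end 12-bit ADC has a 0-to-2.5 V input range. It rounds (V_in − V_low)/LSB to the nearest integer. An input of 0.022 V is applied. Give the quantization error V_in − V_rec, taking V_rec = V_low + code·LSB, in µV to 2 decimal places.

Step size: 2.5 V ÷ 2^12 = 0.610 mV.
Scaled input = 36.0448 LSBs, so code = 36.
Reconstructed: 0.021972656 V.
Error = 0.022 − 0.021972656 = 2.73438e-05 V = 27.34 µV.

27.34 µV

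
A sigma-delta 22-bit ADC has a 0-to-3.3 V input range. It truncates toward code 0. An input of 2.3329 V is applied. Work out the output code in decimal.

code 2965118

With 4194304 levels over 3.3 V, one step is 0.79 µV.
(V_in − V_low)/LSB = (2.3329 − 0) / 7.86781e-07 = 2965118.728.
Floor → code 2965118.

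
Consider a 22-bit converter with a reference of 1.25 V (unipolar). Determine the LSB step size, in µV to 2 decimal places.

Full-scale span = 1.25 V.
LSB = 1.25 / 2^22 = 1.25 / 4194304 = 2.98023e-07 V = 0.30 µV.

0.30 µV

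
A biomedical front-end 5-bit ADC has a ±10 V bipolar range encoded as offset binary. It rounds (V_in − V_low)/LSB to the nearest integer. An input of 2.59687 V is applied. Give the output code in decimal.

LSB = 20 V / 32 = 0.6250 V.
Input sits at 20.155 steps above V_low.
Round → code 20.

code 20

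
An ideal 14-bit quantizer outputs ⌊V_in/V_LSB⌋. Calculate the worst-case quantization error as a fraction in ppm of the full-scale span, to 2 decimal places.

Truncating → worst-case error = 1 LSB = V_FS/2^14, so 1e+06/16384 = 61.0352 ppm of full scale.

61.04 ppm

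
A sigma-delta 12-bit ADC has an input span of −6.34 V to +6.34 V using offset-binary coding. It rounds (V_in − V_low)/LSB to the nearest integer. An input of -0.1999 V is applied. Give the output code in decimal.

code 1983

Full-scale span = 12.68 V; LSB = 12.68/2^12 = 3.096 mV.
Input sits at 1983.427 steps above V_low.
round(1983.427) = 1983.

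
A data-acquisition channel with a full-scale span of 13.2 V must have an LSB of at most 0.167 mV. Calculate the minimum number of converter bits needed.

17 bits

Number of steps required ≥ 13.2 V / 0.167 mV = 79041.92.
Need 2^N ≥ 79041.92; 2^16 = 65536, 2^17 = 131072.
Minimum N = 17.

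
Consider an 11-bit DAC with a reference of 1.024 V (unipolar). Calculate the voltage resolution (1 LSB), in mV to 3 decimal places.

0.500 mV

Full-scale span = 1.024 V.
LSB = 1.024 / 2^11 = 1.024 / 2048 = 0.0005 V = 0.500 mV.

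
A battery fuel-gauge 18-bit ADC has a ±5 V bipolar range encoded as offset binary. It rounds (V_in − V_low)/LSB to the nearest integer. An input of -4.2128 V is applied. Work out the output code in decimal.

code 20636

LSB = 10 V / 262144 = 38.15 µV.
(V_in − V_low)/LSB = (-4.2128 − (−5)) / 3.8147e-05 = 20635.976.
Round → code 20636.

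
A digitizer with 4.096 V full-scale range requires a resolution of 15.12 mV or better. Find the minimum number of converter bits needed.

9 bits

Number of steps required ≥ 4.096 V / 15.12 mV = 270.90.
Need 2^N ≥ 270.90; 2^8 = 256, 2^9 = 512.
Minimum N = 9.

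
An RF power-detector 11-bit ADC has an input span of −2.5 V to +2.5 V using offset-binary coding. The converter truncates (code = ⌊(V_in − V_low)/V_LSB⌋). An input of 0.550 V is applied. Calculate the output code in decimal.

LSB = 5 V / 2048 = 2.441 mV.
(V_in − V_low)/LSB = (0.550 − (−2.5)) / 0.00244141 = 1249.280.
Floor → code 1249.

code 1249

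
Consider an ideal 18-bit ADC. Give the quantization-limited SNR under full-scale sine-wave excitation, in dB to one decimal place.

SNR ≈ 6.02·N + 1.76 dB = 6.02·18 + 1.76 = 110.12 dB.

110.1 dB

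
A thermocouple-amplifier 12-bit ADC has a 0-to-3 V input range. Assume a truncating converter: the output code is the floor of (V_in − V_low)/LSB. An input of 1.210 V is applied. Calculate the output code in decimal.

code 1652

LSB = 3 V / 4096 = 0.732 mV.
Input sits at 1652.053 steps above V_low.
Floor → code 1652.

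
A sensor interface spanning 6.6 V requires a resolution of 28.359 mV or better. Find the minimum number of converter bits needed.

8 bits

Number of steps required ≥ 6.6 V / 28.359 mV = 232.73.
Need 2^N ≥ 232.73; 2^7 = 128, 2^8 = 256.
Minimum N = 8.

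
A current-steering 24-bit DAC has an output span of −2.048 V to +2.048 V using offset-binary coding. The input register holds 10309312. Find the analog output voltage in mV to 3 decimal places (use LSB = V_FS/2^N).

LSB = 4.096 V / 2^24 = 0.24 µV.
V_out = (−2.048) + 10309312 × 2.44141e-07 V = 0.468922 V.
= 468.922 mV.

468.922 mV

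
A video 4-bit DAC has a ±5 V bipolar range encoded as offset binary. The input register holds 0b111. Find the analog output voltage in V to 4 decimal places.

LSB = 10 V / 2^4 = 0.6250 V.
Code 0b111 = 7 decimal.
V_out = (−5) + 7 × 0.625 V = -0.625 V.

-0.6250 V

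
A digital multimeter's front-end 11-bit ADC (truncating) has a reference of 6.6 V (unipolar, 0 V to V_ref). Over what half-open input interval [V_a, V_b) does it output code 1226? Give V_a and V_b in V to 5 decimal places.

LSB = 6.6/2^11 = 3.223 mV.
V_a = V_low + 1226·LSB = 3.95098 V; V_b = V_low + 1227·LSB = 3.9542 V.

[3.95098 V, 3.95420 V)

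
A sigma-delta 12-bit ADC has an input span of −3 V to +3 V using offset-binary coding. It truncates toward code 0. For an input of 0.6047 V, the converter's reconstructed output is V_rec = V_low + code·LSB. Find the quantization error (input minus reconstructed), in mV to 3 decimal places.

LSB = 6/2^12 = 1.465 mV.
(V_in − V_low)/LSB = (0.6047 − (−3))/0.00146484 = 2460.8085 → code 2460 (floor).
Code 2460 maps back to (−3) + 2460×0.00146484 V = 0.60351562 V.
V_in − V_rec = 0.00118438 V = 1.184 mV.

1.184 mV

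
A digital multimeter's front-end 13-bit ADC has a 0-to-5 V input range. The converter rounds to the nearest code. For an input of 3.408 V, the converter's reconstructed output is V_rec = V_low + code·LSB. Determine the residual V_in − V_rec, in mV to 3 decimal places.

-0.203 mV

Step size: 5 V ÷ 2^13 = 0.610 mV.
(3.408 − 0)/0.000610352 = 5583.6672; round gives code 5584.
V_rec = 0 + 5584·0.000610352 = 3.4082031 V.
Difference: -0.000203125 V → -0.203 mV.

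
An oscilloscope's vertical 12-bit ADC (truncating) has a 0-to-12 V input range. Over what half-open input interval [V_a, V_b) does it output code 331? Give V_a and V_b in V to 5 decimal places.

LSB = 12/2^12 = 2.930 mV.
V_a = V_low + 331·LSB = 0.969727 V; V_b = V_low + 332·LSB = 0.972656 V.

[0.96973 V, 0.97266 V)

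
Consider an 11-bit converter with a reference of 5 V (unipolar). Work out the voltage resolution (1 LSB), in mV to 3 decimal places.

2.441 mV

Full-scale span = 5 V.
LSB = 5 / 2^11 = 5 / 2048 = 0.00244141 V = 2.441 mV.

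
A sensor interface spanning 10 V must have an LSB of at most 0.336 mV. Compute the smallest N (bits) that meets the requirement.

Number of steps required ≥ 10 V / 0.336 mV = 29761.90.
Need 2^N ≥ 29761.90; 2^14 = 16384, 2^15 = 32768.
Minimum N = 15.

15 bits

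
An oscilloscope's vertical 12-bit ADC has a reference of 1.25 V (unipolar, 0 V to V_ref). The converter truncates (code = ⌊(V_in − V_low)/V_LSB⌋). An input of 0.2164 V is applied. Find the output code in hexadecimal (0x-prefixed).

Full-scale span = 1.25 V; LSB = 1.25/2^12 = 305.18 µV.
(V_in − V_low)/LSB = (0.2164 − 0) / 0.000305176 = 709.100.
Floor → code 709.
In hexadecimal (0x-prefixed): 0x2C5.

code 0x2C5 (decimal 709)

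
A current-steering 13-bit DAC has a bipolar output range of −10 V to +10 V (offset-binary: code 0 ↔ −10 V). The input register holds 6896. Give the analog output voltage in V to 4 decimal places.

LSB = 20 V / 2^13 = 2.441 mV.
V_out = (−10) + 6896 × 0.00244141 V = 6.83594 V.

6.8359 V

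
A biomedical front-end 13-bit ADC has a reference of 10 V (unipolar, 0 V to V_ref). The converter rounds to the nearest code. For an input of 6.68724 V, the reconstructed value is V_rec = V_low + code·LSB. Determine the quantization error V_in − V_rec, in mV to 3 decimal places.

Step size: 10 V ÷ 2^13 = 1.221 mV.
(6.68724 − 0)/0.0012207 = 5478.1870; round gives code 5478.
V_rec = 0 + 5478·0.0012207 = 6.6870117 V.
V_in − V_rec = 0.000228281 V = 0.228 mV.

0.228 mV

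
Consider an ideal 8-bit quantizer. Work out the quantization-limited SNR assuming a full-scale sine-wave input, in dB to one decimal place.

49.9 dB

SNR ≈ 6.02·N + 1.76 dB = 6.02·8 + 1.76 = 49.92 dB.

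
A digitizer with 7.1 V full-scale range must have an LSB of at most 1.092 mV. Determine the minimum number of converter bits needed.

Number of steps required ≥ 7.1 V / 1.092 mV = 6501.83.
Need 2^N ≥ 6501.83; 2^12 = 4096, 2^13 = 8192.
Minimum N = 13.

13 bits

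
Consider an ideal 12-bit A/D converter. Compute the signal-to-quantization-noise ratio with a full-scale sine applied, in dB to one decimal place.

SNR ≈ 6.02·N + 1.76 dB = 6.02·12 + 1.76 = 74.00 dB.

74.0 dB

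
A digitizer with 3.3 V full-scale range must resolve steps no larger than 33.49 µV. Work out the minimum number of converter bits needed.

17 bits

Number of steps required ≥ 3.3 V / 33.49 µV = 98536.88.
Need 2^N ≥ 98536.88; 2^16 = 65536, 2^17 = 131072.
Minimum N = 17.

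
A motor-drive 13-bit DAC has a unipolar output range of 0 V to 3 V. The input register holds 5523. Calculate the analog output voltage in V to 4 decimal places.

2.0226 V

LSB = 3 V / 2^13 = 366.21 µV.
V_out = 0 + 5523 × 0.000366211 V = 2.02258 V.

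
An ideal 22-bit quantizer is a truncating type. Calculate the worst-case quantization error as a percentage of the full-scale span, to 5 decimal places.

Truncating → worst-case error = 1 LSB = V_FS/2^22, so 100/4194304 = 2.38419e-05 % of full scale.

0.00002 %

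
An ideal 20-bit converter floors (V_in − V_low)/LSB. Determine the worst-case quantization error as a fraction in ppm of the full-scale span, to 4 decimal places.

Truncating → worst-case error = 1 LSB = V_FS/2^20, so 1e+06/1048576 = 0.953674 ppm of full scale.

0.9537 ppm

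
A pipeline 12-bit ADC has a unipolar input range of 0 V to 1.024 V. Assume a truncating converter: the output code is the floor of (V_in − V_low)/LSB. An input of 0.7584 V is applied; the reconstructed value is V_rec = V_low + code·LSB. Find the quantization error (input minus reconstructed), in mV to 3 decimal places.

Step size: 1.024 V ÷ 2^12 = 250.00 µV.
Scaled input = 3033.6000 LSBs, so code = 3033.
Code 3033 maps back to 0 + 3033×0.00025 V = 0.75825 V.
V_in − V_rec = 0.00015 V = 0.150 mV.

0.150 mV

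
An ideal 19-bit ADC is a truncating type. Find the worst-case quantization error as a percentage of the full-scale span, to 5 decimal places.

0.00019 %

Truncating → worst-case error = 1 LSB = V_FS/2^19, so 100/524288 = 0.000190735 % of full scale.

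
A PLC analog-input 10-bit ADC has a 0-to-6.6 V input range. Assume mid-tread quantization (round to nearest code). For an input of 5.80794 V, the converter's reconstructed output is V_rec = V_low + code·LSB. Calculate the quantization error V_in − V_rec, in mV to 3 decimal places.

0.713 mV

LSB = 6.6/2^10 = 6.445 mV.
(V_in − V_low)/LSB = (5.80794 − 0)/0.00644531 = 901.1107 → code 901 (round).
Reconstructed: 5.8072266 V.
V_in − V_rec = 0.000713437 V = 0.713 mV.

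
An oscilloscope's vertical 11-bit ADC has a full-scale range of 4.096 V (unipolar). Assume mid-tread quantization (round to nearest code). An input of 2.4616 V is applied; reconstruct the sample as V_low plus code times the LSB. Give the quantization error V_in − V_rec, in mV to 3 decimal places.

-0.400 mV

LSB = 4.096/2^11 = 2.000 mV.
(V_in − V_low)/LSB = (2.4616 − 0)/0.002 = 1230.8000 → code 1231 (round).
Code 1231 maps back to 0 + 1231×0.002 V = 2.462 V.
V_in − V_rec = -0.0004 V = -0.400 mV.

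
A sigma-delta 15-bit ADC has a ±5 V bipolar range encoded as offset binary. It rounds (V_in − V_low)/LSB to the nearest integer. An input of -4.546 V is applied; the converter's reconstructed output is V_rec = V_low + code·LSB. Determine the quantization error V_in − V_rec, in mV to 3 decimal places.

-0.102 mV

One LSB is 10 V / 32768 = 305.18 µV.
(V_in − V_low)/LSB = (-4.546 − (−5))/0.000305176 = 1487.6672 → code 1488 (round).
V_rec = (−5) + 1488·0.000305176 = -4.5458984 V.
V_in − V_rec = -0.000101562 V = -0.102 mV.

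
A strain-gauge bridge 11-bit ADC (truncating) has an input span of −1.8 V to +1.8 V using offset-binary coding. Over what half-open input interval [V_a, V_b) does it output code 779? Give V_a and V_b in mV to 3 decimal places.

[-430.664 mV, -428.906 mV)

LSB = 3.6/2^11 = 1.758 mV.
V_a = V_low + 779·LSB = -0.430664 V; V_b = V_low + 780·LSB = -0.428906 V.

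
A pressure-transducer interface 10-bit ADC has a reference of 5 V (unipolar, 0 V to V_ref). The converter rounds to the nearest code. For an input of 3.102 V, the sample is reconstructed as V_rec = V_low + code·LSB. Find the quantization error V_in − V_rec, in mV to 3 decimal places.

1.414 mV

Step size: 5 V ÷ 2^10 = 4.883 mV.
(V_in − V_low)/LSB = (3.102 − 0)/0.00488281 = 635.2896 → code 635 (round).
Reconstructed: 3.1005859 V.
Difference: 0.00141406 V → 1.414 mV.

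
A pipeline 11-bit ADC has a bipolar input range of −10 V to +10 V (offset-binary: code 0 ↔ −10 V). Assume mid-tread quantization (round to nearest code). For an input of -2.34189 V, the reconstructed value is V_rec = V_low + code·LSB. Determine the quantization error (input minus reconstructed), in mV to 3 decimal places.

Step size: 20 V ÷ 2^11 = 9.766 mV.
(V_in − V_low)/LSB = (-2.34189 − (−10))/0.00976562 = 784.1905 → code 784 (round).
Code 784 maps back to (−10) + 784×0.00976562 V = -2.34375 V.
Difference: 0.00186 V → 1.860 mV.

1.860 mV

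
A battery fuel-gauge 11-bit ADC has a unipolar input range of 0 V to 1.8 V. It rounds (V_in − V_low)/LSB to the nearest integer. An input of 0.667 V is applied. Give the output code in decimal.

Full-scale span = 1.8 V; LSB = 1.8/2^11 = 0.879 mV.
Input sits at 758.898 steps above V_low.
round(758.898) = 759.

code 759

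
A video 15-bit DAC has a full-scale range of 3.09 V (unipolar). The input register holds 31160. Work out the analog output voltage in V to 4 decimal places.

LSB = 3.09 V / 2^15 = 94.30 µV.
V_out = 0 + 31160 × 9.42993e-05 V = 2.93837 V.

2.9384 V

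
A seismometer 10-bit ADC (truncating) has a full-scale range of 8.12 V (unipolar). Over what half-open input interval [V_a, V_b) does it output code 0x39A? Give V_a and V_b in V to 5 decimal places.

[7.31117 V, 7.31910 V)

LSB = 8.12/2^10 = 7.930 mV.
Code 0x39A = 922 decimal.
V_a = V_low + 922·LSB = 7.31117 V; V_b = V_low + 923·LSB = 7.3191 V.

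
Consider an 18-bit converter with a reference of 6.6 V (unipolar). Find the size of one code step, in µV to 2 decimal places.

Full-scale span = 6.6 V.
LSB = 6.6 / 2^18 = 6.6 / 262144 = 2.5177e-05 V = 25.18 µV.

25.18 µV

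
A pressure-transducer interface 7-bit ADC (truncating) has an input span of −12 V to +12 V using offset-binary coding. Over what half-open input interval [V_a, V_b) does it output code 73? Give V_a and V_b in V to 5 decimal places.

LSB = 24/2^7 = 187.500 mV.
V_a = V_low + 73·LSB = 1.6875 V; V_b = V_low + 74·LSB = 1.875 V.

[1.68750 V, 1.87500 V)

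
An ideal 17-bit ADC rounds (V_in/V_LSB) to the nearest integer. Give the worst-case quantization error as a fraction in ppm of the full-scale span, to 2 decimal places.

3.81 ppm

Rounding → worst-case error = ½ LSB = V_FS/2^18, so 1e+06/262144 = 3.8147 ppm of full scale.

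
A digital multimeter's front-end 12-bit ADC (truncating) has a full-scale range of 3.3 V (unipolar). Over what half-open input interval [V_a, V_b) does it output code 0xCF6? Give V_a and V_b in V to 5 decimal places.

LSB = 3.3/2^12 = 0.806 mV.
Code 0xCF6 = 3318 decimal.
V_a = V_low + 3318·LSB = 2.67319 V; V_b = V_low + 3319·LSB = 2.674 V.

[2.67319 V, 2.67400 V)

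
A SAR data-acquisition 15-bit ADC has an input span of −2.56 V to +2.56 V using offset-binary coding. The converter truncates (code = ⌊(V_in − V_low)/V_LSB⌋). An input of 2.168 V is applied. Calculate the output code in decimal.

With 32768 levels over 5.12 V, one step is 156.25 µV.
(2.168 − (−2.56)) / 0.00015625 = 30259.200 LSBs.
So the output code is 30259.

code 30259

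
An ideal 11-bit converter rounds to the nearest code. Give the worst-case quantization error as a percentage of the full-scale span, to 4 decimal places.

Rounding → worst-case error = ½ LSB = V_FS/2^12, so 100/4096 = 0.0244141 % of full scale.

0.0244 %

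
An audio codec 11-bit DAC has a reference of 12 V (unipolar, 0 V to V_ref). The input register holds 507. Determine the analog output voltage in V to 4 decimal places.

LSB = 12 V / 2^11 = 5.859 mV.
V_out = 0 + 507 × 0.00585938 V = 2.9707 V.

2.9707 V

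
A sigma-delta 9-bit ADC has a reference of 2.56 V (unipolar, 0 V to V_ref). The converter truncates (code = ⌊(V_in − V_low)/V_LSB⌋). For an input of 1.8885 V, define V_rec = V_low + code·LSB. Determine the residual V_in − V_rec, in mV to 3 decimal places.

3.500 mV

One LSB is 2.56 V / 512 = 5.000 mV.
(1.8885 − 0)/0.005 = 377.7000; ⌊·⌋ gives code 377.
Code 377 maps back to 0 + 377×0.005 V = 1.885 V.
Difference: 0.0035 V → 3.500 mV.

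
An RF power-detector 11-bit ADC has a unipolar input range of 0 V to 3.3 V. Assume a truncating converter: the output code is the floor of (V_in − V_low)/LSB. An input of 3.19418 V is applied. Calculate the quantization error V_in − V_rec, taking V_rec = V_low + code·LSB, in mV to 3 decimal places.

Step size: 3.3 V ÷ 2^11 = 1.611 mV.
(3.19418 − 0)/0.00161133 = 1982.3275; ⌊·⌋ gives code 1982.
Reconstructed: 3.1936523 V.
Error = 3.19418 − 3.1936523 = 0.000527656 V = 0.528 mV.

0.528 mV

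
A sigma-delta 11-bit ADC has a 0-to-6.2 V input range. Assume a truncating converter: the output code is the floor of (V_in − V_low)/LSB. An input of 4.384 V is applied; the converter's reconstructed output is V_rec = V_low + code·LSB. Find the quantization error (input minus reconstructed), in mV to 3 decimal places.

LSB = 6.2/2^11 = 3.027 mV.
(V_in − V_low)/LSB = (4.384 − 0)/0.00302734 = 1448.1342 → code 1448 (floor).
V_rec = 0 + 1448·0.00302734 = 4.3835938 V.
V_in − V_rec = 0.00040625 V = 0.406 mV.

0.406 mV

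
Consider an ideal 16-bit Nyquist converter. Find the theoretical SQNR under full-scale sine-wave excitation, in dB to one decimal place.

98.1 dB

SNR ≈ 6.02·N + 1.76 dB = 6.02·16 + 1.76 = 98.08 dB.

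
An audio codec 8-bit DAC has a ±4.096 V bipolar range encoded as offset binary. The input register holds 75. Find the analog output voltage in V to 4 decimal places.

LSB = 8.192 V / 2^8 = 32.000 mV.
V_out = (−4.096) + 75 × 0.032 V = -1.696 V.

-1.6960 V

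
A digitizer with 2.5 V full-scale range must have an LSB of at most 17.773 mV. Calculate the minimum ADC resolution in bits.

Number of steps required ≥ 2.5 V / 17.773 mV = 140.66.
Need 2^N ≥ 140.66; 2^7 = 128, 2^8 = 256.
Minimum N = 8.

8 bits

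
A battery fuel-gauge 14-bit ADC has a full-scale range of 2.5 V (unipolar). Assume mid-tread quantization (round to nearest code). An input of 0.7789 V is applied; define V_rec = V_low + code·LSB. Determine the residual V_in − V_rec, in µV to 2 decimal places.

Step size: 2.5 V ÷ 2^14 = 152.59 µV.
(V_in − V_low)/LSB = (0.7789 − 0)/0.000152588 = 5104.5990 → code 5105 (round).
Code 5105 maps back to 0 + 5105×0.000152588 V = 0.77896118 V.
V_in − V_rec = -6.11816e-05 V = -61.18 µV.

-61.18 µV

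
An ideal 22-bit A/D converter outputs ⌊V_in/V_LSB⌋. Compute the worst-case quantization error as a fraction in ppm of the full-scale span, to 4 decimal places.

0.2384 ppm

Truncating → worst-case error = 1 LSB = V_FS/2^22, so 1e+06/4194304 = 0.238419 ppm of full scale.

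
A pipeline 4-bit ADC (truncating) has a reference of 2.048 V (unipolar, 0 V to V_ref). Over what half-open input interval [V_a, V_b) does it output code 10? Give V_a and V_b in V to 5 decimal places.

LSB = 2.048/2^4 = 128.000 mV.
V_a = V_low + 10·LSB = 1.28 V; V_b = V_low + 11·LSB = 1.408 V.

[1.28000 V, 1.40800 V)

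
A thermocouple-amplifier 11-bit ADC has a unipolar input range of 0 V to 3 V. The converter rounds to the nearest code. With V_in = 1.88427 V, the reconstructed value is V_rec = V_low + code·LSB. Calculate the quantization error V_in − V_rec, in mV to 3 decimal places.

0.481 mV

LSB = 3/2^11 = 1.465 mV.
Scaled input = 1286.3283 LSBs, so code = 1286.
Reconstructed: 1.8837891 V.
V_in − V_rec = 0.000480937 V = 0.481 mV.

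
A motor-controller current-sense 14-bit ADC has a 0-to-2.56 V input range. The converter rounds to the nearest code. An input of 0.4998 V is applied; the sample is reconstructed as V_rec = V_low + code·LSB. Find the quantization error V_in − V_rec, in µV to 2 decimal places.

-43.75 µV

LSB = 2.56/2^14 = 156.25 µV.
Scaled input = 3198.7200 LSBs, so code = 3199.
Code 3199 maps back to 0 + 3199×0.00015625 V = 0.49984375 V.
Difference: -4.375e-05 V → -43.75 µV.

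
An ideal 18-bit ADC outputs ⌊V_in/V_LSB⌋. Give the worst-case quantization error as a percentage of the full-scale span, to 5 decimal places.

Truncating → worst-case error = 1 LSB = V_FS/2^18, so 100/262144 = 0.00038147 % of full scale.

0.00038 %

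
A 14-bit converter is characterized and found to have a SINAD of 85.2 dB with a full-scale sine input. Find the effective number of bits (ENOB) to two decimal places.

ENOB = (SINAD − 1.76) / 6.02 = (85.2 − 1.76)/6.02 = 13.860.

13.86 bits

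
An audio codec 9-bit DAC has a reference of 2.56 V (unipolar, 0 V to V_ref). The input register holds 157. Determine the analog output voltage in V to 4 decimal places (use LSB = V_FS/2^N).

LSB = 2.56 V / 2^9 = 5.000 mV.
V_out = 0 + 157 × 0.005 V = 0.785 V.

0.7850 V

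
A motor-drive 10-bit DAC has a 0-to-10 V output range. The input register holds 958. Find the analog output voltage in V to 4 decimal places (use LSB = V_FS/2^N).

9.3555 V

LSB = 10 V / 2^10 = 9.766 mV.
V_out = 0 + 958 × 0.00976562 V = 9.35547 V.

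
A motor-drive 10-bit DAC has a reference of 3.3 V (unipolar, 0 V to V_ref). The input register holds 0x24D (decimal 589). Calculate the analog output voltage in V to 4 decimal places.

1.8981 V

LSB = 3.3 V / 2^10 = 3.223 mV.
Code 0x24D = 589 decimal.
V_out = 0 + 589 × 0.00322266 V = 1.89814 V.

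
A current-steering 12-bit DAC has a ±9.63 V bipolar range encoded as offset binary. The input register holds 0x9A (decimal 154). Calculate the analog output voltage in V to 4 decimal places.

-8.9059 V

LSB = 19.26 V / 2^12 = 4.702 mV.
Code 0x9A = 154 decimal.
V_out = (−9.63) + 154 × 0.00470215 V = -8.90587 V.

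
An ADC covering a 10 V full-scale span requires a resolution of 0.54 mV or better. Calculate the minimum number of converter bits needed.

15 bits

Number of steps required ≥ 10 V / 0.54 mV = 18518.52.
Need 2^N ≥ 18518.52; 2^14 = 16384, 2^15 = 32768.
Minimum N = 15.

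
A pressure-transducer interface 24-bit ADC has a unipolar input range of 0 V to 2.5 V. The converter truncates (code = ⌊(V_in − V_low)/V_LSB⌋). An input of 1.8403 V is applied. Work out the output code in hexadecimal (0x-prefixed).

code 0xBC725C (decimal 12350044)

LSB = 2.5 V / 16777216 = 0.15 µV.
(V_in − V_low)/LSB = (1.8403 − 0) / 1.49012e-07 = 12350044.242.
⌊·⌋(12350044.242) = 12350044.
In hexadecimal (0x-prefixed): 0xBC725C.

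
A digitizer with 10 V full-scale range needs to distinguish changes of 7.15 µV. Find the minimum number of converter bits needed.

21 bits

Number of steps required ≥ 10 V / 7.15 µV = 1398601.40.
Need 2^N ≥ 1398601.40; 2^20 = 1048576, 2^21 = 2097152.
Minimum N = 21.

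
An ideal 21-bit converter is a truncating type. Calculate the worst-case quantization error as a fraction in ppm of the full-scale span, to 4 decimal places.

Truncating → worst-case error = 1 LSB = V_FS/2^21, so 1e+06/2097152 = 0.476837 ppm of full scale.

0.4768 ppm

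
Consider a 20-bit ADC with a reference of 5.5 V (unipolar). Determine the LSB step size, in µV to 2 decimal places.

5.25 µV

Full-scale span = 5.5 V.
LSB = 5.5 / 2^20 = 5.5 / 1048576 = 5.24521e-06 V = 5.25 µV.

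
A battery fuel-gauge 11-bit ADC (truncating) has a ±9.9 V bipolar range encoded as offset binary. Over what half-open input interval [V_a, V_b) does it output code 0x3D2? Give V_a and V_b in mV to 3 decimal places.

[-444.727 mV, -435.059 mV)

LSB = 19.8/2^11 = 9.668 mV.
Code 0x3D2 = 978 decimal.
V_a = V_low + 978·LSB = -0.444727 V; V_b = V_low + 979·LSB = -0.435059 V.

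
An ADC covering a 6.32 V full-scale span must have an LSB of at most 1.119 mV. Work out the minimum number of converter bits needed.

Number of steps required ≥ 6.32 V / 1.119 mV = 5647.90.
Need 2^N ≥ 5647.90; 2^12 = 4096, 2^13 = 8192.
Minimum N = 13.

13 bits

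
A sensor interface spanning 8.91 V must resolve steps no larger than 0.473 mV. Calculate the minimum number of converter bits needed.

Number of steps required ≥ 8.91 V / 0.473 mV = 18837.21.
Need 2^N ≥ 18837.21; 2^14 = 16384, 2^15 = 32768.
Minimum N = 15.

15 bits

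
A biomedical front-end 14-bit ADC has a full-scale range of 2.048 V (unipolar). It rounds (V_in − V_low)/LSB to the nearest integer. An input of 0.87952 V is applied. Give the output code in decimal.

code 7036

LSB = 2.048 V / 16384 = 125.00 µV.
(0.87952 − 0) / 0.000125 = 7036.160 LSBs.
round(7036.160) = 7036.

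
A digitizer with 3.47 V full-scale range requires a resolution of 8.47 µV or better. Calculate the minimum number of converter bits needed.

Number of steps required ≥ 3.47 V / 8.47 µV = 409681.23.
Need 2^N ≥ 409681.23; 2^18 = 262144, 2^19 = 524288.
Minimum N = 19.

19 bits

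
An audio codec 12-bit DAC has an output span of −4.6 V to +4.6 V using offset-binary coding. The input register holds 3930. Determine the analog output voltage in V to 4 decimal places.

LSB = 9.2 V / 2^12 = 2.246 mV.
V_out = (−4.6) + 3930 × 0.00224609 V = 4.22715 V.

4.2271 V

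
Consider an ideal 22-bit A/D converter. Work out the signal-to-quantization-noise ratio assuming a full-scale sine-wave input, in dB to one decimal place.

134.2 dB

SNR ≈ 6.02·N + 1.76 dB = 6.02·22 + 1.76 = 134.20 dB.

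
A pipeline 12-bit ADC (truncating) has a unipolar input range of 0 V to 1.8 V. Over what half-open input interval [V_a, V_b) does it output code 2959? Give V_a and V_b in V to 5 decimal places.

[1.30034 V, 1.30078 V)

LSB = 1.8/2^12 = 439.45 µV.
V_a = V_low + 2959·LSB = 1.30034 V; V_b = V_low + 2960·LSB = 1.30078 V.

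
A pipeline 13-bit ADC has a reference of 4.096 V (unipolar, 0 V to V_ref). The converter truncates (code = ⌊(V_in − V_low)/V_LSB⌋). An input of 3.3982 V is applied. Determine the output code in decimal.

code 6796

LSB = 4.096 V / 8192 = 0.500 mV.
(3.3982 − 0) / 0.0005 = 6796.400 LSBs.
Floor → code 6796.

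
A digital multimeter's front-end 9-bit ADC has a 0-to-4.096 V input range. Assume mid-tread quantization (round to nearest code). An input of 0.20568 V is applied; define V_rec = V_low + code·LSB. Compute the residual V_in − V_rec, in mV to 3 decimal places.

Step size: 4.096 V ÷ 2^9 = 8.000 mV.
(0.20568 − 0)/0.008 = 25.7100; round gives code 26.
Reconstructed: 0.208 V.
Error = 0.20568 − 0.208 = -0.00232 V = -2.320 mV.

-2.320 mV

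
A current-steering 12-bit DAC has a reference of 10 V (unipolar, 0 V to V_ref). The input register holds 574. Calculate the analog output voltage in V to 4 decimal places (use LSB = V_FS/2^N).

1.4014 V

LSB = 10 V / 2^12 = 2.441 mV.
V_out = 0 + 574 × 0.00244141 V = 1.40137 V.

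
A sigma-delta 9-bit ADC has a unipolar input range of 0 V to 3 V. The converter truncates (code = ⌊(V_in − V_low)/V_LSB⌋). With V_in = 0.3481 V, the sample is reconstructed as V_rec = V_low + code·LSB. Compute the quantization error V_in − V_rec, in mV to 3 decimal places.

LSB = 3/2^9 = 5.859 mV.
(V_in − V_low)/LSB = (0.3481 − 0)/0.00585938 = 59.4091 → code 59 (floor).
Code 59 maps back to 0 + 59×0.00585938 V = 0.34570312 V.
V_in − V_rec = 0.00239688 V = 2.397 mV.

2.397 mV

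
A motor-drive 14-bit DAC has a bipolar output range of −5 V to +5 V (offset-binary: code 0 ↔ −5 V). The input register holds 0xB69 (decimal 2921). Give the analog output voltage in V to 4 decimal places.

LSB = 10 V / 2^14 = 0.610 mV.
Code 0xB69 = 2921 decimal.
V_out = (−5) + 2921 × 0.000610352 V = -3.21716 V.

-3.2172 V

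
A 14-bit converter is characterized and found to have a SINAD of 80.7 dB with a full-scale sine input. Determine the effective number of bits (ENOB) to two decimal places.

ENOB = (SINAD − 1.76) / 6.02 = (80.7 − 1.76)/6.02 = 13.113.

13.11 bits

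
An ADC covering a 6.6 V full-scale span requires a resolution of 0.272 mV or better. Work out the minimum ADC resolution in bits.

15 bits

Number of steps required ≥ 6.6 V / 0.272 mV = 24264.71.
Need 2^N ≥ 24264.71; 2^14 = 16384, 2^15 = 32768.
Minimum N = 15.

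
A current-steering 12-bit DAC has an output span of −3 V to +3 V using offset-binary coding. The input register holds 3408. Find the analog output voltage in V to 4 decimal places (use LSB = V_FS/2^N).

LSB = 6 V / 2^12 = 1.465 mV.
V_out = (−3) + 3408 × 0.00146484 V = 1.99219 V.

1.9922 V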